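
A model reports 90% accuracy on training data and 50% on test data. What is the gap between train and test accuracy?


Gap = train_accuracy - test_accuracy
= 90 - 50
= 40%
This large gap strongly indicates overfitting.

40


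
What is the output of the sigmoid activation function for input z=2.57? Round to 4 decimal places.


sigmoid(z) = 1 / (1 + exp(-z))
exp(-(2.57)) = exp(-2.57) = 0.0765
1 + 0.0765 = 1.0765
1 / 1.0765 = 0.9289

0.9289


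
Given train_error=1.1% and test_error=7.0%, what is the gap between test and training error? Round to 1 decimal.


Generalization gap = test_error - train_error
= 7.0 - 1.1
= 5.9%
A moderate gap.

5.9


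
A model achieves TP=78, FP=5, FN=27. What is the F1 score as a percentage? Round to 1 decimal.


Precision = TP / (TP + FP) = 78 / 83 = 0.9398
Recall = TP / (TP + FN) = 78 / 105 = 0.7429
F1 = 2 * P * R / (P + R)
= 2 * 0.9398 * 0.7429 / (0.9398 + 0.7429)
= 1.3962 / 1.6826
= 0.8298
As percentage: 83.0%

83.0


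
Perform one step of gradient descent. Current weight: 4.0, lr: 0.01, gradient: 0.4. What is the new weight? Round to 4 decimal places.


w_new = w_old - lr * gradient
= 4.0 - 0.01 * 0.4
= 4.0 - (0.004)
= 3.9960

3.9960


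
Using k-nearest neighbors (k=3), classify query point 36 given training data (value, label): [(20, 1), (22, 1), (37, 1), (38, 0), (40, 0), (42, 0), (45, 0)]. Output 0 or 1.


Distances from query 36:
Point 37 (class 1): distance = 1
Point 38 (class 0): distance = 2
Point 40 (class 0): distance = 4
K=3 nearest neighbors: classes = [1, 0, 0]
Votes for class 1: 1 / 3
Majority vote => class 0

0


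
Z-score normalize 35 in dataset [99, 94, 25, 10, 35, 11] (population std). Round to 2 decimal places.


Mean = (99 + 94 + 25 + 10 + 35 + 11) / 6 = 45.6667
Variance = sum((x_i - mean)^2) / n = 1365.8889
Std = sqrt(1365.8889) = 36.9579
Z = (x - mean) / std
= (35 - 45.6667) / 36.9579
= -10.6667 / 36.9579
= -0.29

-0.29


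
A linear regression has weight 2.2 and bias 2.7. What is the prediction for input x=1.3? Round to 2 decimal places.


y = 2.2 * 1.3 + (2.7)
= 2.86 + (2.7)
= 5.56

5.56


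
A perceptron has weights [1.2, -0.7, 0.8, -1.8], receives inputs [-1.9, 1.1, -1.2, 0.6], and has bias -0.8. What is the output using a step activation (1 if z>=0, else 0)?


z = w . x + b
= 1.2*-1.9 + -0.7*1.1 + 0.8*-1.2 + -1.8*0.6 + -0.8
= -2.28 + -0.77 + -0.96 + -1.08 + -0.8
= -5.09 + -0.8
= -5.89
Since z = -5.89 < 0, output = 0

0


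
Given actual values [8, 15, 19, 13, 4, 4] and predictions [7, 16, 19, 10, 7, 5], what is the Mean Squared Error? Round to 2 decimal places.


Differences: [1, -1, 0, 3, -3, -1]
Squared errors: [1, 1, 0, 9, 9, 1]
Sum of squared errors = 21
MSE = 21 / 6 = 3.50

3.50


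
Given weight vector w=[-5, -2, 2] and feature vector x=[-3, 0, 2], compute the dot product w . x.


Element-wise products:
-5 * -3 = 15
-2 * 0 = 0
2 * 2 = 4
Sum = 15 + 0 + 4
= 19

19


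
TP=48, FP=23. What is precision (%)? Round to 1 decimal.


Precision = TP / (TP + FP) * 100
= 48 / (48 + 23)
= 48 / 71
= 0.6761
= 67.6%

67.6


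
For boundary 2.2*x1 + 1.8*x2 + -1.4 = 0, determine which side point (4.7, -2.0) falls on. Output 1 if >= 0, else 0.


Compute 2.2 * 4.7 + 1.8 * -2.0 + -1.4
= 10.34 + -3.6 + -1.4
= 5.34
Since 5.34 >= 0, the point is on the positive side.

1


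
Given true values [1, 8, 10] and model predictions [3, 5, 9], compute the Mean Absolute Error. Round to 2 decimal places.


Absolute errors: [2, 3, 1]
Sum of absolute errors = 6
MAE = 6 / 3 = 2.00

2.00


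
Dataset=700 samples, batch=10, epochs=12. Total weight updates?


Iterations per epoch = 700 / 10 = 70
Total updates = iterations_per_epoch * epochs
= 70 * 12
= 840

840


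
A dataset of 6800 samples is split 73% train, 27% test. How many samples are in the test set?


Train samples = 6800 * 73% = 4964
Test samples = 6800 - 4964
= 1836

1836


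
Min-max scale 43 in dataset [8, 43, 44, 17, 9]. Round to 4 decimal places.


Min = 8, Max = 44
Range = 44 - 8 = 36
Scaled = (x - min) / (max - min)
= (43 - 8) / 36
= 35 / 36
= 0.9722

0.9722


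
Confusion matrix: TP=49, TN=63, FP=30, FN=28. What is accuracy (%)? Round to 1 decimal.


Accuracy = (TP + TN) / (TP + TN + FP + FN) * 100
= (49 + 63) / (49 + 63 + 30 + 28)
= 112 / 170
= 0.6588
= 65.9%

65.9


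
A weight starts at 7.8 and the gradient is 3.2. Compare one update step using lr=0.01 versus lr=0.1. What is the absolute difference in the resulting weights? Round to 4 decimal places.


With lr=0.01: w_new = 7.8 - 0.01 * 3.2 = 7.768
With lr=0.1: w_new = 7.8 - 0.1 * 3.2 = 7.48
Absolute difference = |7.768 - 7.48|
= 0.2880

0.2880


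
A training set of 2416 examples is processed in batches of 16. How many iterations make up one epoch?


Iterations per epoch = dataset_size / batch_size
= 2416 / 16
= 151

151


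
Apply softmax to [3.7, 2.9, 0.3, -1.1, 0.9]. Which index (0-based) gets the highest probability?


Softmax is a monotonic transformation, so it preserves the argmax.
We need to find the index of the maximum logit.
Index 0: 3.7
Index 1: 2.9
Index 2: 0.3
Index 3: -1.1
Index 4: 0.9
Maximum logit = 3.7 at index 0

0


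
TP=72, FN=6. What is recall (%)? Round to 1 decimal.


Recall = TP / (TP + FN) * 100
= 72 / (72 + 6)
= 72 / 78
= 0.9231
= 92.3%

92.3


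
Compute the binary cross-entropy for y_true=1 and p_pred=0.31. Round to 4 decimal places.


For y=1: Loss = -log(p)
= -log(0.31)
= -(-1.1712)
= 1.1712

1.1712


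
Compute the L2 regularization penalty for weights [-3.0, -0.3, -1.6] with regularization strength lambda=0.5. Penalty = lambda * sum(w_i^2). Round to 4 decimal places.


Squaring each weight:
(-3.0)^2 = 9.0
(-0.3)^2 = 0.09
(-1.6)^2 = 2.56
Sum of squares = 11.65
Penalty = 0.5 * 11.65 = 5.8250

5.8250


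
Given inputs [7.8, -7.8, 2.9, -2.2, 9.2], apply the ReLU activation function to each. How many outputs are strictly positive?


ReLU(x) = max(0, x) for each element:
ReLU(7.8) = 7.8
ReLU(-7.8) = 0
ReLU(2.9) = 2.9
ReLU(-2.2) = 0
ReLU(9.2) = 9.2
Active neurons (>0): 3

3


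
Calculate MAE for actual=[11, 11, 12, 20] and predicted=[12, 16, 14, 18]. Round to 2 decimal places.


Absolute errors: [1, 5, 2, 2]
Sum of absolute errors = 10
MAE = 10 / 4 = 2.50

2.50


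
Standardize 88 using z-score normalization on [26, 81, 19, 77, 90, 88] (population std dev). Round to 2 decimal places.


Mean = (26 + 81 + 19 + 77 + 90 + 88) / 6 = 63.5
Variance = sum((x_i - mean)^2) / n = 862.9167
Std = sqrt(862.9167) = 29.3754
Z = (x - mean) / std
= (88 - 63.5) / 29.3754
= 24.5 / 29.3754
= 0.83

0.83


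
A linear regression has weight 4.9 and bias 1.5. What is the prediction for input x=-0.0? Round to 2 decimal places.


y = 4.9 * -0.0 + (1.5)
= -0.0 + (1.5)
= 1.50

1.50


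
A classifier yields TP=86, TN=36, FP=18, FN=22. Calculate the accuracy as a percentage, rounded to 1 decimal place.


Accuracy = (TP + TN) / (TP + TN + FP + FN) * 100
= (86 + 36) / (86 + 36 + 18 + 22)
= 122 / 162
= 0.7531
= 75.3%

75.3


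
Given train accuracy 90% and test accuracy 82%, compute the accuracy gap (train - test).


Gap = train_accuracy - test_accuracy
= 90 - 82
= 8%
This moderate gap may indicate mild overfitting.

8


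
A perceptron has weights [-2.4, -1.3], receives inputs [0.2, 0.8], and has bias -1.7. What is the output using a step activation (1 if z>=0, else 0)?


z = w . x + b
= -2.4*0.2 + -1.3*0.8 + -1.7
= -0.48 + -1.04 + -1.7
= -1.52 + -1.7
= -3.22
Since z = -3.22 < 0, output = 0

0


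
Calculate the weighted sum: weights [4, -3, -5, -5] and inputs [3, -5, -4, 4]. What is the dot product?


Element-wise products:
4 * 3 = 12
-3 * -5 = 15
-5 * -4 = 20
-5 * 4 = -20
Sum = 12 + 15 + 20 + -20
= 27

27


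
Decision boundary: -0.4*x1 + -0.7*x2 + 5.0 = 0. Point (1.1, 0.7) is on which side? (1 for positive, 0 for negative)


Compute -0.4 * 1.1 + -0.7 * 0.7 + 5.0
= -0.44 + -0.49 + 5.0
= 4.07
Since 4.07 >= 0, the point is on the positive side.

1


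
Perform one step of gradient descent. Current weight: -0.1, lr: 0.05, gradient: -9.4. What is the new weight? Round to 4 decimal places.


w_new = w_old - lr * gradient
= -0.1 - 0.05 * -9.4
= -0.1 - (-0.47)
= 0.3700

0.3700


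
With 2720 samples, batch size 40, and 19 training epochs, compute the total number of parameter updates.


Iterations per epoch = 2720 / 40 = 68
Total updates = iterations_per_epoch * epochs
= 68 * 19
= 1292

1292


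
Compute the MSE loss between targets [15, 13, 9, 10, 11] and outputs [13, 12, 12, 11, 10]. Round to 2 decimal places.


Differences: [2, 1, -3, -1, 1]
Squared errors: [4, 1, 9, 1, 1]
Sum of squared errors = 16
MSE = 16 / 5 = 3.20

3.20


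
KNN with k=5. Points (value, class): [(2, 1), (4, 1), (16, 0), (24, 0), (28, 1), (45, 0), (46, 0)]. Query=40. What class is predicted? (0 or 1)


Distances from query 40:
Point 45 (class 0): distance = 5
Point 46 (class 0): distance = 6
Point 28 (class 1): distance = 12
Point 24 (class 0): distance = 16
Point 16 (class 0): distance = 24
K=5 nearest neighbors: classes = [0, 0, 1, 0, 0]
Votes for class 1: 1 / 5
Majority vote => class 0

0


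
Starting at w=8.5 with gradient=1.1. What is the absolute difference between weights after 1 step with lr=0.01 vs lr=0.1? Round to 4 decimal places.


With lr=0.01: w_new = 8.5 - 0.01 * 1.1 = 8.489
With lr=0.1: w_new = 8.5 - 0.1 * 1.1 = 8.39
Absolute difference = |8.489 - 8.39|
= 0.0990

0.0990


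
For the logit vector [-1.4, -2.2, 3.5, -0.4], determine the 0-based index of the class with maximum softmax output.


Softmax is a monotonic transformation, so it preserves the argmax.
We need to find the index of the maximum logit.
Index 0: -1.4
Index 1: -2.2
Index 2: 3.5
Index 3: -0.4
Maximum logit = 3.5 at index 2

2


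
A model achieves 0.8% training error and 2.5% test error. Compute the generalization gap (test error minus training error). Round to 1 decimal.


Generalization gap = test_error - train_error
= 2.5 - 0.8
= 1.7%
A small gap suggests good generalization.

1.7


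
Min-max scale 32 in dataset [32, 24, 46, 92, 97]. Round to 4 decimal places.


Min = 24, Max = 97
Range = 97 - 24 = 73
Scaled = (x - min) / (max - min)
= (32 - 24) / 73
= 8 / 73
= 0.1096

0.1096


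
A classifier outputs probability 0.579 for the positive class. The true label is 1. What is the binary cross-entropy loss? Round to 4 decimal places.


For y=1: Loss = -log(p)
= -log(0.579)
= -(-0.5465)
= 0.5465

0.5465


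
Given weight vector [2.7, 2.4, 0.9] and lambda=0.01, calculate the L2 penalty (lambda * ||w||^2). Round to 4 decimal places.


Squaring each weight:
2.7^2 = 7.29
2.4^2 = 5.76
0.9^2 = 0.81
Sum of squares = 13.86
Penalty = 0.01 * 13.86 = 0.1386

0.1386


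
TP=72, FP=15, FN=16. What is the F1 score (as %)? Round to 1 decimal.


Precision = TP / (TP + FP) = 72 / 87 = 0.8276
Recall = TP / (TP + FN) = 72 / 88 = 0.8182
F1 = 2 * P * R / (P + R)
= 2 * 0.8276 * 0.8182 / (0.8276 + 0.8182)
= 1.3542 / 1.6458
= 0.8229
As percentage: 82.3%

82.3


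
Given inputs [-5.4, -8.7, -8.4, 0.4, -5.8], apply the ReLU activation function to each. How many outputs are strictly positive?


ReLU(x) = max(0, x) for each element:
ReLU(-5.4) = 0
ReLU(-8.7) = 0
ReLU(-8.4) = 0
ReLU(0.4) = 0.4
ReLU(-5.8) = 0
Active neurons (>0): 1

1


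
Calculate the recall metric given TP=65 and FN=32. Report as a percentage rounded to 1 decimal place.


Recall = TP / (TP + FN) * 100
= 65 / (65 + 32)
= 65 / 97
= 0.6701
= 67.0%

67.0


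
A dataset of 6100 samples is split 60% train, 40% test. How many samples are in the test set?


Train samples = 6100 * 60% = 3660
Test samples = 6100 - 3660
= 2440

2440


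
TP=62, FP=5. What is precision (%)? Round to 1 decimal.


Precision = TP / (TP + FP) * 100
= 62 / (62 + 5)
= 62 / 67
= 0.9254
= 92.5%

92.5


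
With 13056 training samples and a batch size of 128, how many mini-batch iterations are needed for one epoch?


Iterations per epoch = dataset_size / batch_size
= 13056 / 128
= 102

102


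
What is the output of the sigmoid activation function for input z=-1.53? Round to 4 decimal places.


sigmoid(z) = 1 / (1 + exp(-z))
exp(-(-1.53)) = exp(1.53) = 4.6182
1 + 4.6182 = 5.6182
1 / 5.6182 = 0.1780

0.1780


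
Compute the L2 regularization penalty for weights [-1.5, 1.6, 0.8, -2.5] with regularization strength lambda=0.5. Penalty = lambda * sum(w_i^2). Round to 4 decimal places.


Squaring each weight:
(-1.5)^2 = 2.25
1.6^2 = 2.56
0.8^2 = 0.64
(-2.5)^2 = 6.25
Sum of squares = 11.7
Penalty = 0.5 * 11.7 = 5.8500

5.8500


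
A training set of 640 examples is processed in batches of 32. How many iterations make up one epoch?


Iterations per epoch = dataset_size / batch_size
= 640 / 32
= 20

20


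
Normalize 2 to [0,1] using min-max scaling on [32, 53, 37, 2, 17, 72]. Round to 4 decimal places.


Min = 2, Max = 72
Range = 72 - 2 = 70
Scaled = (x - min) / (max - min)
= (2 - 2) / 70
= 0 / 70
= 0.0000

0.0000


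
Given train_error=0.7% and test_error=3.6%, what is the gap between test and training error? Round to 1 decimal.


Generalization gap = test_error - train_error
= 3.6 - 0.7
= 2.9%
A moderate gap.

2.9


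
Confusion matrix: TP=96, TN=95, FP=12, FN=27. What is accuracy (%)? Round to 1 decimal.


Accuracy = (TP + TN) / (TP + TN + FP + FN) * 100
= (96 + 95) / (96 + 95 + 12 + 27)
= 191 / 230
= 0.8304
= 83.0%

83.0


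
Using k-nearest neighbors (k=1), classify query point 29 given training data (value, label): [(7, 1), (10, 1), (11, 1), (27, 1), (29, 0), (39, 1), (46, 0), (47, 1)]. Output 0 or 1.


Distances from query 29:
Point 29 (class 0): distance = 0
K=1 nearest neighbors: classes = [0]
Votes for class 1: 0 / 1
Majority vote => class 0

0


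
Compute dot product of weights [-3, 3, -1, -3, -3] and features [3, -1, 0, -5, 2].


Element-wise products:
-3 * 3 = -9
3 * -1 = -3
-1 * 0 = 0
-3 * -5 = 15
-3 * 2 = -6
Sum = -9 + -3 + 0 + 15 + -6
= -3

-3


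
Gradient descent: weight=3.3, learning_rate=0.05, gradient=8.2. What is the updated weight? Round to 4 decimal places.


w_new = w_old - lr * gradient
= 3.3 - 0.05 * 8.2
= 3.3 - (0.41)
= 2.8900

2.8900


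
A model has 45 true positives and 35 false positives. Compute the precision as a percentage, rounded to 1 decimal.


Precision = TP / (TP + FP) * 100
= 45 / (45 + 35)
= 45 / 80
= 0.5625
= 56.3%

56.3


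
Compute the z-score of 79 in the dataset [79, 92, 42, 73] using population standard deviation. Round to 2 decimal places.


Mean = (79 + 92 + 42 + 73) / 4 = 71.5
Variance = sum((x_i - mean)^2) / n = 337.25
Std = sqrt(337.25) = 18.3644
Z = (x - mean) / std
= (79 - 71.5) / 18.3644
= 7.5 / 18.3644
= 0.41

0.41


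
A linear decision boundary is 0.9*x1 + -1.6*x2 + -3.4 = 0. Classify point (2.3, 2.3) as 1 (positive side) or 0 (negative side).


Compute 0.9 * 2.3 + -1.6 * 2.3 + -3.4
= 2.07 + -3.68 + -3.4
= -5.01
Since -5.01 < 0, the point is on the negative side.

0


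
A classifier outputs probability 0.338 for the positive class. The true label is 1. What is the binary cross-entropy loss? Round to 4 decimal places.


For y=1: Loss = -log(p)
= -log(0.338)
= -(-1.0847)
= 1.0847

1.0847


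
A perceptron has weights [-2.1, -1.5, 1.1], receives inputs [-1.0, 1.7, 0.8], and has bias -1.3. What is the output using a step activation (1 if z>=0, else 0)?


z = w . x + b
= -2.1*-1.0 + -1.5*1.7 + 1.1*0.8 + -1.3
= 2.1 + -2.55 + 0.88 + -1.3
= 0.43 + -1.3
= -0.87
Since z = -0.87 < 0, output = 0

0


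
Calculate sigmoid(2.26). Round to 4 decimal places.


sigmoid(z) = 1 / (1 + exp(-z))
exp(-(2.26)) = exp(-2.26) = 0.1043
1 + 0.1043 = 1.1043
1 / 1.1043 = 0.9055

0.9055


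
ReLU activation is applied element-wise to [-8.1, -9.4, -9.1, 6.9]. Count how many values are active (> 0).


ReLU(x) = max(0, x) for each element:
ReLU(-8.1) = 0
ReLU(-9.4) = 0
ReLU(-9.1) = 0
ReLU(6.9) = 6.9
Active neurons (>0): 1

1


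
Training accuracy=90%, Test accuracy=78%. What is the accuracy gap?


Gap = train_accuracy - test_accuracy
= 90 - 78
= 12%
This gap suggests the model is overfitting.

12


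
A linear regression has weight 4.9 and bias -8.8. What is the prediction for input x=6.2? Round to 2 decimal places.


y = 4.9 * 6.2 + (-8.8)
= 30.38 + (-8.8)
= 21.58

21.58


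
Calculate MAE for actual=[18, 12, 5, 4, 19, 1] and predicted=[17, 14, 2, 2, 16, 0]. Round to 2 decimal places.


Absolute errors: [1, 2, 3, 2, 3, 1]
Sum of absolute errors = 12
MAE = 12 / 6 = 2.00

2.00


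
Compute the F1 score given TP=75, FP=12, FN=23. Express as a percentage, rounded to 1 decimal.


Precision = TP / (TP + FP) = 75 / 87 = 0.8621
Recall = TP / (TP + FN) = 75 / 98 = 0.7653
F1 = 2 * P * R / (P + R)
= 2 * 0.8621 * 0.7653 / (0.8621 + 0.7653)
= 1.3195 / 1.6274
= 0.8108
As percentage: 81.1%

81.1


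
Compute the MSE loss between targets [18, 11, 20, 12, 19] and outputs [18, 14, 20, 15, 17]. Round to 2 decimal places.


Differences: [0, -3, 0, -3, 2]
Squared errors: [0, 9, 0, 9, 4]
Sum of squared errors = 22
MSE = 22 / 5 = 4.40

4.40


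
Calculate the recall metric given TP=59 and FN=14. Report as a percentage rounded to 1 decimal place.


Recall = TP / (TP + FN) * 100
= 59 / (59 + 14)
= 59 / 73
= 0.8082
= 80.8%

80.8


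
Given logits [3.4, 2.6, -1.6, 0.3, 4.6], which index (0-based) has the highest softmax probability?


Softmax is a monotonic transformation, so it preserves the argmax.
We need to find the index of the maximum logit.
Index 0: 3.4
Index 1: 2.6
Index 2: -1.6
Index 3: 0.3
Index 4: 4.6
Maximum logit = 4.6 at index 4

4


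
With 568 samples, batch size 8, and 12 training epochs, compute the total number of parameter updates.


Iterations per epoch = 568 / 8 = 71
Total updates = iterations_per_epoch * epochs
= 71 * 12
= 852

852


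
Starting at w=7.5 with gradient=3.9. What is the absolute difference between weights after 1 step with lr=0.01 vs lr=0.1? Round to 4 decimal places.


With lr=0.01: w_new = 7.5 - 0.01 * 3.9 = 7.461
With lr=0.1: w_new = 7.5 - 0.1 * 3.9 = 7.11
Absolute difference = |7.461 - 7.11|
= 0.3510

0.3510


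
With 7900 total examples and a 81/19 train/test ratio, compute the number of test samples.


Train samples = 7900 * 81% = 6399
Test samples = 7900 - 6399
= 1501

1501


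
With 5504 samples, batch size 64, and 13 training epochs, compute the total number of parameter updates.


Iterations per epoch = 5504 / 64 = 86
Total updates = iterations_per_epoch * epochs
= 86 * 13
= 1118

1118


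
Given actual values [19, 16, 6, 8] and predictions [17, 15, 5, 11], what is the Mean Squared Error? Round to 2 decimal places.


Differences: [2, 1, 1, -3]
Squared errors: [4, 1, 1, 9]
Sum of squared errors = 15
MSE = 15 / 4 = 3.75

3.75


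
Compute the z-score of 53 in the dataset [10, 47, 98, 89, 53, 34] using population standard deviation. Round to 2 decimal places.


Mean = (10 + 47 + 98 + 89 + 53 + 34) / 6 = 55.1667
Variance = sum((x_i - mean)^2) / n = 923.1389
Std = sqrt(923.1389) = 30.3832
Z = (x - mean) / std
= (53 - 55.1667) / 30.3832
= -2.1667 / 30.3832
= -0.07

-0.07


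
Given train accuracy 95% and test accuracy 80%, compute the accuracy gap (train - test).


Gap = train_accuracy - test_accuracy
= 95 - 80
= 15%
This gap suggests the model is overfitting.

15


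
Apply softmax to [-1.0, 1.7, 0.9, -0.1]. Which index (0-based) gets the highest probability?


Softmax is a monotonic transformation, so it preserves the argmax.
We need to find the index of the maximum logit.
Index 0: -1.0
Index 1: 1.7
Index 2: 0.9
Index 3: -0.1
Maximum logit = 1.7 at index 1

1


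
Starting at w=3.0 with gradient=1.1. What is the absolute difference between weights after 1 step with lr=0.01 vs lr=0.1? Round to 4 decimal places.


With lr=0.01: w_new = 3.0 - 0.01 * 1.1 = 2.989
With lr=0.1: w_new = 3.0 - 0.1 * 1.1 = 2.89
Absolute difference = |2.989 - 2.89|
= 0.0990

0.0990


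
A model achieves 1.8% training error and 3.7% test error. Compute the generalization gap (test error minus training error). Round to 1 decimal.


Generalization gap = test_error - train_error
= 3.7 - 1.8
= 1.9%
A small gap suggests good generalization.

1.9


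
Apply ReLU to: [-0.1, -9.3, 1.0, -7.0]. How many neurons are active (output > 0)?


ReLU(x) = max(0, x) for each element:
ReLU(-0.1) = 0
ReLU(-9.3) = 0
ReLU(1.0) = 1.0
ReLU(-7.0) = 0
Active neurons (>0): 1

1


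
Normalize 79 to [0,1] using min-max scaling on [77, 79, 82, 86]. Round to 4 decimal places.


Min = 77, Max = 86
Range = 86 - 77 = 9
Scaled = (x - min) / (max - min)
= (79 - 77) / 9
= 2 / 9
= 0.2222

0.2222


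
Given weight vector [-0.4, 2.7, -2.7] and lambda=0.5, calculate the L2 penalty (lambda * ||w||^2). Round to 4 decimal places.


Squaring each weight:
(-0.4)^2 = 0.16
2.7^2 = 7.29
(-2.7)^2 = 7.29
Sum of squares = 14.74
Penalty = 0.5 * 14.74 = 7.3700

7.3700


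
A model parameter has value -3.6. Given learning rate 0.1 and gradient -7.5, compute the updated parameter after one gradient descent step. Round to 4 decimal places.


w_new = w_old - lr * gradient
= -3.6 - 0.1 * -7.5
= -3.6 - (-0.75)
= -2.8500

-2.8500


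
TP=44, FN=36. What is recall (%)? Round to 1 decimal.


Recall = TP / (TP + FN) * 100
= 44 / (44 + 36)
= 44 / 80
= 0.55
= 55.0%

55.0


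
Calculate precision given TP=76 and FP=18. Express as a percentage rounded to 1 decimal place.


Precision = TP / (TP + FP) * 100
= 76 / (76 + 18)
= 76 / 94
= 0.8085
= 80.9%

80.9


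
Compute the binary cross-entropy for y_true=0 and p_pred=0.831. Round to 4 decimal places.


For y=0: Loss = -log(1-p)
= -log(1 - 0.831)
= -log(0.169)
= -(-1.7779)
= 1.7779

1.7779


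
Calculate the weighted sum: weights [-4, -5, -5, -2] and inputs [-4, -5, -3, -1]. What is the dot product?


Element-wise products:
-4 * -4 = 16
-5 * -5 = 25
-5 * -3 = 15
-2 * -1 = 2
Sum = 16 + 25 + 15 + 2
= 58

58


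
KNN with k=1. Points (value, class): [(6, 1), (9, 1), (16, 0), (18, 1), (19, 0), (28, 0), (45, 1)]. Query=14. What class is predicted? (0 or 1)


Distances from query 14:
Point 16 (class 0): distance = 2
K=1 nearest neighbors: classes = [0]
Votes for class 1: 0 / 1
Majority vote => class 0

0


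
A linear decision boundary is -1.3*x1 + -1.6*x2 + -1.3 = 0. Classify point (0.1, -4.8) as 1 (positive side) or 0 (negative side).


Compute -1.3 * 0.1 + -1.6 * -4.8 + -1.3
= -0.13 + 7.68 + -1.3
= 6.25
Since 6.25 >= 0, the point is on the positive side.

1


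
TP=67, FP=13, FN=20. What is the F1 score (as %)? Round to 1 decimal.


Precision = TP / (TP + FP) = 67 / 80 = 0.8375
Recall = TP / (TP + FN) = 67 / 87 = 0.7701
F1 = 2 * P * R / (P + R)
= 2 * 0.8375 * 0.7701 / (0.8375 + 0.7701)
= 1.2899 / 1.6076
= 0.8024
As percentage: 80.2%

80.2


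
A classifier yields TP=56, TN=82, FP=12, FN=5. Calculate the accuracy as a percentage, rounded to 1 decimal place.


Accuracy = (TP + TN) / (TP + TN + FP + FN) * 100
= (56 + 82) / (56 + 82 + 12 + 5)
= 138 / 155
= 0.8903
= 89.0%

89.0


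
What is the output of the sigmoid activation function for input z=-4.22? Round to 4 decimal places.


sigmoid(z) = 1 / (1 + exp(-z))
exp(-(-4.22)) = exp(4.22) = 68.0335
1 + 68.0335 = 69.0335
1 / 69.0335 = 0.0145

0.0145


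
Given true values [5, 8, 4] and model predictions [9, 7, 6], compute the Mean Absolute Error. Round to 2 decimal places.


Absolute errors: [4, 1, 2]
Sum of absolute errors = 7
MAE = 7 / 3 = 2.33

2.33


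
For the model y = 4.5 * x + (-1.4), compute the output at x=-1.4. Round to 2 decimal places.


y = 4.5 * -1.4 + (-1.4)
= -6.3 + (-1.4)
= -7.70

-7.70


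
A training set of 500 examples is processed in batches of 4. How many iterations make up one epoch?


Iterations per epoch = dataset_size / batch_size
= 500 / 4
= 125

125


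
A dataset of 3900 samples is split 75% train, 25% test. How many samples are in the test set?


Train samples = 3900 * 75% = 2925
Test samples = 3900 - 2925
= 975

975


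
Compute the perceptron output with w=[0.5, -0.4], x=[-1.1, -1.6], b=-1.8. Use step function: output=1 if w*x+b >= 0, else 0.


z = w . x + b
= 0.5*-1.1 + -0.4*-1.6 + -1.8
= -0.55 + 0.64 + -1.8
= 0.09 + -1.8
= -1.71
Since z = -1.71 < 0, output = 0

0


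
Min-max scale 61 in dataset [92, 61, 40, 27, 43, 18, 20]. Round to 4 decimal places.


Min = 18, Max = 92
Range = 92 - 18 = 74
Scaled = (x - min) / (max - min)
= (61 - 18) / 74
= 43 / 74
= 0.5811

0.5811


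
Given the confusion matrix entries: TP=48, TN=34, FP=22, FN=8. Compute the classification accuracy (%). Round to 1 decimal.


Accuracy = (TP + TN) / (TP + TN + FP + FN) * 100
= (48 + 34) / (48 + 34 + 22 + 8)
= 82 / 112
= 0.7321
= 73.2%

73.2


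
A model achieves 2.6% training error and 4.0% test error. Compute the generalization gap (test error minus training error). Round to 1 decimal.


Generalization gap = test_error - train_error
= 4.0 - 2.6
= 1.4%
A small gap suggests good generalization.

1.4


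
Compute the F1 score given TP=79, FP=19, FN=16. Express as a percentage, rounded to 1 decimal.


Precision = TP / (TP + FP) = 79 / 98 = 0.8061
Recall = TP / (TP + FN) = 79 / 95 = 0.8316
F1 = 2 * P * R / (P + R)
= 2 * 0.8061 * 0.8316 / (0.8061 + 0.8316)
= 1.3407 / 1.6377
= 0.8187
As percentage: 81.9%

81.9


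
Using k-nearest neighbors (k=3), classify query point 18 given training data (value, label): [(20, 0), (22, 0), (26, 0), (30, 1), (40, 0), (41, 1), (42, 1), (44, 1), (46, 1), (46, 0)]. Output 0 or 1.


Distances from query 18:
Point 20 (class 0): distance = 2
Point 22 (class 0): distance = 4
Point 26 (class 0): distance = 8
K=3 nearest neighbors: classes = [0, 0, 0]
Votes for class 1: 0 / 3
Majority vote => class 0

0


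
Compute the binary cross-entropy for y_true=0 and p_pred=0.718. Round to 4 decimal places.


For y=0: Loss = -log(1-p)
= -log(1 - 0.718)
= -log(0.282)
= -(-1.2658)
= 1.2658

1.2658


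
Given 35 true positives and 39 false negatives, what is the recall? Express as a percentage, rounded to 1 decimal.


Recall = TP / (TP + FN) * 100
= 35 / (35 + 39)
= 35 / 74
= 0.473
= 47.3%

47.3


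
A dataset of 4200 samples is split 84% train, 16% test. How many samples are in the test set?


Train samples = 4200 * 84% = 3528
Test samples = 4200 - 3528
= 672

672


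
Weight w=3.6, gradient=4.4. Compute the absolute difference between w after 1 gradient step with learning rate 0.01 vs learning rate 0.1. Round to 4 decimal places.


With lr=0.01: w_new = 3.6 - 0.01 * 4.4 = 3.556
With lr=0.1: w_new = 3.6 - 0.1 * 4.4 = 3.16
Absolute difference = |3.556 - 3.16|
= 0.3960

0.3960


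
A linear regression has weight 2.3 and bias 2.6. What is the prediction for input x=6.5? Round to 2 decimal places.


y = 2.3 * 6.5 + (2.6)
= 14.95 + (2.6)
= 17.55

17.55


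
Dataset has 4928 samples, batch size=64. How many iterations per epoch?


Iterations per epoch = dataset_size / batch_size
= 4928 / 64
= 77

77


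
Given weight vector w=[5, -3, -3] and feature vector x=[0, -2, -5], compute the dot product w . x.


Element-wise products:
5 * 0 = 0
-3 * -2 = 6
-3 * -5 = 15
Sum = 0 + 6 + 15
= 21

21


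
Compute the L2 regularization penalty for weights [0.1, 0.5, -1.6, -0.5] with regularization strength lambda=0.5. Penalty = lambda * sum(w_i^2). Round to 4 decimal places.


Squaring each weight:
0.1^2 = 0.01
0.5^2 = 0.25
(-1.6)^2 = 2.56
(-0.5)^2 = 0.25
Sum of squares = 3.07
Penalty = 0.5 * 3.07 = 1.5350

1.5350


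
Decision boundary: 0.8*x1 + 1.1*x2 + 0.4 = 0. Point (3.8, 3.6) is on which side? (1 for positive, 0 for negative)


Compute 0.8 * 3.8 + 1.1 * 3.6 + 0.4
= 3.04 + 3.96 + 0.4
= 7.4
Since 7.4 >= 0, the point is on the positive side.

1


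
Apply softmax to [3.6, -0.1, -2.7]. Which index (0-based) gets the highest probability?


Softmax is a monotonic transformation, so it preserves the argmax.
We need to find the index of the maximum logit.
Index 0: 3.6
Index 1: -0.1
Index 2: -2.7
Maximum logit = 3.6 at index 0

0


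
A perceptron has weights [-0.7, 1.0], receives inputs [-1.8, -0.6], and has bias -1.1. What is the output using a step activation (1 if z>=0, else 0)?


z = w . x + b
= -0.7*-1.8 + 1.0*-0.6 + -1.1
= 1.26 + -0.6 + -1.1
= 0.66 + -1.1
= -0.44
Since z = -0.44 < 0, output = 0

0


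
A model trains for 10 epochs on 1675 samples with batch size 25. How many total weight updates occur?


Iterations per epoch = 1675 / 25 = 67
Total updates = iterations_per_epoch * epochs
= 67 * 10
= 670

670


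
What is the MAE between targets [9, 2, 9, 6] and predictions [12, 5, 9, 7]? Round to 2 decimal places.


Absolute errors: [3, 3, 0, 1]
Sum of absolute errors = 7
MAE = 7 / 4 = 1.75

1.75


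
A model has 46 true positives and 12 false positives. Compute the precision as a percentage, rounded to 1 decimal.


Precision = TP / (TP + FP) * 100
= 46 / (46 + 12)
= 46 / 58
= 0.7931
= 79.3%

79.3


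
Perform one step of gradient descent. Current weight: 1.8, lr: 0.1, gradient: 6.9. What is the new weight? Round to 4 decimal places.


w_new = w_old - lr * gradient
= 1.8 - 0.1 * 6.9
= 1.8 - (0.69)
= 1.1100

1.1100


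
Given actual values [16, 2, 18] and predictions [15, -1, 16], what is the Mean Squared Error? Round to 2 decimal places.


Differences: [1, 3, 2]
Squared errors: [1, 9, 4]
Sum of squared errors = 14
MSE = 14 / 3 = 4.67

4.67


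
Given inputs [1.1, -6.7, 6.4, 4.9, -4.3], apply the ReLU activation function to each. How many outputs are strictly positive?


ReLU(x) = max(0, x) for each element:
ReLU(1.1) = 1.1
ReLU(-6.7) = 0
ReLU(6.4) = 6.4
ReLU(4.9) = 4.9
ReLU(-4.3) = 0
Active neurons (>0): 3

3


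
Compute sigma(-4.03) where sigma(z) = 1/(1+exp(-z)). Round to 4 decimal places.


sigmoid(z) = 1 / (1 + exp(-z))
exp(-(-4.03)) = exp(4.03) = 56.2609
1 + 56.2609 = 57.2609
1 / 57.2609 = 0.0175

0.0175


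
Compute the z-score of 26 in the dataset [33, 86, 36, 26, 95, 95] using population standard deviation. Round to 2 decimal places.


Mean = (33 + 86 + 36 + 26 + 95 + 95) / 6 = 61.8333
Variance = sum((x_i - mean)^2) / n = 927.8056
Std = sqrt(927.8056) = 30.4599
Z = (x - mean) / std
= (26 - 61.8333) / 30.4599
= -35.8333 / 30.4599
= -1.18

-1.18


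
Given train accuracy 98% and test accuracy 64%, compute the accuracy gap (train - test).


Gap = train_accuracy - test_accuracy
= 98 - 64
= 34%
This large gap strongly indicates overfitting.

34


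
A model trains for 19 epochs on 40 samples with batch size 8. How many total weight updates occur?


Iterations per epoch = 40 / 8 = 5
Total updates = iterations_per_epoch * epochs
= 5 * 19
= 95

95


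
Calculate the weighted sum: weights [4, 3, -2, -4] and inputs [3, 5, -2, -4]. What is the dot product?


Element-wise products:
4 * 3 = 12
3 * 5 = 15
-2 * -2 = 4
-4 * -4 = 16
Sum = 12 + 15 + 4 + 16
= 47

47


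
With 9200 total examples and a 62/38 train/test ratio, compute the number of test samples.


Train samples = 9200 * 62% = 5704
Test samples = 9200 - 5704
= 3496

3496


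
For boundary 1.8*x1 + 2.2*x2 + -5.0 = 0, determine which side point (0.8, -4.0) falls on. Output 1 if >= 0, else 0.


Compute 1.8 * 0.8 + 2.2 * -4.0 + -5.0
= 1.44 + -8.8 + -5.0
= -12.36
Since -12.36 < 0, the point is on the negative side.

0


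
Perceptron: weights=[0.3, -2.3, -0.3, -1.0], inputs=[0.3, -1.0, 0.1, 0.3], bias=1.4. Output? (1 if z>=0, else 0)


z = w . x + b
= 0.3*0.3 + -2.3*-1.0 + -0.3*0.1 + -1.0*0.3 + 1.4
= 0.09 + 2.3 + -0.03 + -0.3 + 1.4
= 2.06 + 1.4
= 3.46
Since z = 3.46 >= 0, output = 1

1


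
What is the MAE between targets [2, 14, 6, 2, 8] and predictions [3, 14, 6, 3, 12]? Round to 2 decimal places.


Absolute errors: [1, 0, 0, 1, 4]
Sum of absolute errors = 6
MAE = 6 / 5 = 1.20

1.20


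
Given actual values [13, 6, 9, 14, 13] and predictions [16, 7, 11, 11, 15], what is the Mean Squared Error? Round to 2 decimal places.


Differences: [-3, -1, -2, 3, -2]
Squared errors: [9, 1, 4, 9, 4]
Sum of squared errors = 27
MSE = 27 / 5 = 5.40

5.40


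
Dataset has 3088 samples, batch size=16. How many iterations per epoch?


Iterations per epoch = dataset_size / batch_size
= 3088 / 16
= 193

193


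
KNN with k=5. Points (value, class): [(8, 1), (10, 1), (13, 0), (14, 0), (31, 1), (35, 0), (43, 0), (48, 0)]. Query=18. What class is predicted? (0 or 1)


Distances from query 18:
Point 14 (class 0): distance = 4
Point 13 (class 0): distance = 5
Point 10 (class 1): distance = 8
Point 8 (class 1): distance = 10
Point 31 (class 1): distance = 13
K=5 nearest neighbors: classes = [0, 0, 1, 1, 1]
Votes for class 1: 3 / 5
Majority vote => class 1

1


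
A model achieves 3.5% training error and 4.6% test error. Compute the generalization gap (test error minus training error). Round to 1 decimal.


Generalization gap = test_error - train_error
= 4.6 - 3.5
= 1.1%
A small gap suggests good generalization.

1.1


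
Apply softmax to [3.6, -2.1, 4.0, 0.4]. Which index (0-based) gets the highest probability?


Softmax is a monotonic transformation, so it preserves the argmax.
We need to find the index of the maximum logit.
Index 0: 3.6
Index 1: -2.1
Index 2: 4.0
Index 3: 0.4
Maximum logit = 4.0 at index 2

2


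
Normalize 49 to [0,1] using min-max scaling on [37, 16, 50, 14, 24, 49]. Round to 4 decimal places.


Min = 14, Max = 50
Range = 50 - 14 = 36
Scaled = (x - min) / (max - min)
= (49 - 14) / 36
= 35 / 36
= 0.9722

0.9722


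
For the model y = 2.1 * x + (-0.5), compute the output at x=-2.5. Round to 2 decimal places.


y = 2.1 * -2.5 + (-0.5)
= -5.25 + (-0.5)
= -5.75

-5.75


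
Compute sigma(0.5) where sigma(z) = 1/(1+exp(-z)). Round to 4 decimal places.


sigmoid(z) = 1 / (1 + exp(-z))
exp(-(0.5)) = exp(-0.5) = 0.6065
1 + 0.6065 = 1.6065
1 / 1.6065 = 0.6225

0.6225


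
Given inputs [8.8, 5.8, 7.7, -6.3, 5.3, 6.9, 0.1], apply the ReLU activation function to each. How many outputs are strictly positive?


ReLU(x) = max(0, x) for each element:
ReLU(8.8) = 8.8
ReLU(5.8) = 5.8
ReLU(7.7) = 7.7
ReLU(-6.3) = 0
ReLU(5.3) = 5.3
ReLU(6.9) = 6.9
ReLU(0.1) = 0.1
Active neurons (>0): 6

6


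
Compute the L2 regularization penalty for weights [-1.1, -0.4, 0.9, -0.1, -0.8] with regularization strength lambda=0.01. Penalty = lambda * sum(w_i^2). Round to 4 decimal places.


Squaring each weight:
(-1.1)^2 = 1.21
(-0.4)^2 = 0.16
0.9^2 = 0.81
(-0.1)^2 = 0.01
(-0.8)^2 = 0.64
Sum of squares = 2.83
Penalty = 0.01 * 2.83 = 0.0283

0.0283


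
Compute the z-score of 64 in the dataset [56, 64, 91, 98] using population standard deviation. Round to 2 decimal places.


Mean = (56 + 64 + 91 + 98) / 4 = 77.25
Variance = sum((x_i - mean)^2) / n = 311.6875
Std = sqrt(311.6875) = 17.6547
Z = (x - mean) / std
= (64 - 77.25) / 17.6547
= -13.25 / 17.6547
= -0.75

-0.75


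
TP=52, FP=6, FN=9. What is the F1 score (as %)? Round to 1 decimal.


Precision = TP / (TP + FP) = 52 / 58 = 0.8966
Recall = TP / (TP + FN) = 52 / 61 = 0.8525
F1 = 2 * P * R / (P + R)
= 2 * 0.8966 * 0.8525 / (0.8966 + 0.8525)
= 1.5285 / 1.749
= 0.8739
As percentage: 87.4%

87.4


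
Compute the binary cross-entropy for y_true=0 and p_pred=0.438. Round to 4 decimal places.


For y=0: Loss = -log(1-p)
= -log(1 - 0.438)
= -log(0.562)
= -(-0.5763)
= 0.5763

0.5763


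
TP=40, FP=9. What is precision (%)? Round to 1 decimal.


Precision = TP / (TP + FP) * 100
= 40 / (40 + 9)
= 40 / 49
= 0.8163
= 81.6%

81.6


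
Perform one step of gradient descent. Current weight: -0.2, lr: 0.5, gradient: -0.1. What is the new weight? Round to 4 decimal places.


w_new = w_old - lr * gradient
= -0.2 - 0.5 * -0.1
= -0.2 - (-0.05)
= -0.1500

-0.1500


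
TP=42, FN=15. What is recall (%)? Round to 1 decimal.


Recall = TP / (TP + FN) * 100
= 42 / (42 + 15)
= 42 / 57
= 0.7368
= 73.7%

73.7


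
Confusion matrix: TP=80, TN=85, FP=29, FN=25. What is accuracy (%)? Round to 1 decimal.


Accuracy = (TP + TN) / (TP + TN + FP + FN) * 100
= (80 + 85) / (80 + 85 + 29 + 25)
= 165 / 219
= 0.7534
= 75.3%

75.3


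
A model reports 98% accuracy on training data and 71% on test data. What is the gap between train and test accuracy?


Gap = train_accuracy - test_accuracy
= 98 - 71
= 27%
This large gap strongly indicates overfitting.

27


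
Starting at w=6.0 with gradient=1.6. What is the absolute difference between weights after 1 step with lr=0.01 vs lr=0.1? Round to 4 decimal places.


With lr=0.01: w_new = 6.0 - 0.01 * 1.6 = 5.984
With lr=0.1: w_new = 6.0 - 0.1 * 1.6 = 5.84
Absolute difference = |5.984 - 5.84|
= 0.1440

0.1440


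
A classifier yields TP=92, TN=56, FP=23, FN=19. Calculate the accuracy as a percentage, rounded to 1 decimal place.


Accuracy = (TP + TN) / (TP + TN + FP + FN) * 100
= (92 + 56) / (92 + 56 + 23 + 19)
= 148 / 190
= 0.7789
= 77.9%

77.9


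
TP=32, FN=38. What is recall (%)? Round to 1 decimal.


Recall = TP / (TP + FN) * 100
= 32 / (32 + 38)
= 32 / 70
= 0.4571
= 45.7%

45.7


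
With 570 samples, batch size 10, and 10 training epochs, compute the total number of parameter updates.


Iterations per epoch = 570 / 10 = 57
Total updates = iterations_per_epoch * epochs
= 57 * 10
= 570

570


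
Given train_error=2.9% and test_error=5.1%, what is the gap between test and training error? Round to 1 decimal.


Generalization gap = test_error - train_error
= 5.1 - 2.9
= 2.2%
A moderate gap.

2.2


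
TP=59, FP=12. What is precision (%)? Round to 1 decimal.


Precision = TP / (TP + FP) * 100
= 59 / (59 + 12)
= 59 / 71
= 0.831
= 83.1%

83.1


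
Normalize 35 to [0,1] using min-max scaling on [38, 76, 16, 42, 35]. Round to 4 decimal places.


Min = 16, Max = 76
Range = 76 - 16 = 60
Scaled = (x - min) / (max - min)
= (35 - 16) / 60
= 19 / 60
= 0.3167

0.3167


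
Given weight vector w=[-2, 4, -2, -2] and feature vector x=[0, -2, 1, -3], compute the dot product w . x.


Element-wise products:
-2 * 0 = 0
4 * -2 = -8
-2 * 1 = -2
-2 * -3 = 6
Sum = 0 + -8 + -2 + 6
= -4

-4


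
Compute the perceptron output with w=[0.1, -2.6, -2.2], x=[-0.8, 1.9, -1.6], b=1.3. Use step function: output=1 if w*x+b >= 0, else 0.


z = w . x + b
= 0.1*-0.8 + -2.6*1.9 + -2.2*-1.6 + 1.3
= -0.08 + -4.94 + 3.52 + 1.3
= -1.5 + 1.3
= -0.2
Since z = -0.2 < 0, output = 0

0


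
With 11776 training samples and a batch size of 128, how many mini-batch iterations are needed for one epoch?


Iterations per epoch = dataset_size / batch_size
= 11776 / 128
= 92

92


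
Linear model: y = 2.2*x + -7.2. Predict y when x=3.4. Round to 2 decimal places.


y = 2.2 * 3.4 + (-7.2)
= 7.48 + (-7.2)
= 0.28

0.28


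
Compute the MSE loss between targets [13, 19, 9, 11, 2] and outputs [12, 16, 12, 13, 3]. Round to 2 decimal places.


Differences: [1, 3, -3, -2, -1]
Squared errors: [1, 9, 9, 4, 1]
Sum of squared errors = 24
MSE = 24 / 5 = 4.80

4.80


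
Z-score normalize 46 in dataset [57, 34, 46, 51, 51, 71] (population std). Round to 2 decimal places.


Mean = (57 + 34 + 46 + 51 + 51 + 71) / 6 = 51.6667
Variance = sum((x_i - mean)^2) / n = 124.5556
Std = sqrt(124.5556) = 11.1604
Z = (x - mean) / std
= (46 - 51.6667) / 11.1604
= -5.6667 / 11.1604
= -0.51

-0.51


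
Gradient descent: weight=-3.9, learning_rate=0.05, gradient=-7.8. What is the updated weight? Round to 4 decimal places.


w_new = w_old - lr * gradient
= -3.9 - 0.05 * -7.8
= -3.9 - (-0.39)
= -3.5100

-3.5100


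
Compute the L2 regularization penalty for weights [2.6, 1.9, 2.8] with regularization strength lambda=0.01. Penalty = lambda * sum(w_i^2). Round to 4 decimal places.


Squaring each weight:
2.6^2 = 6.76
1.9^2 = 3.61
2.8^2 = 7.84
Sum of squares = 18.21
Penalty = 0.01 * 18.21 = 0.1821

0.1821
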